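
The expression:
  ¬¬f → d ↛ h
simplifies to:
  (d ∧ ¬h) ∨ ¬f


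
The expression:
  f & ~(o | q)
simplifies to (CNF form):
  f & ~o & ~q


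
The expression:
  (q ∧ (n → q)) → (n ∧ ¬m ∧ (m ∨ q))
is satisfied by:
  {n: True, m: False, q: False}
  {m: False, q: False, n: False}
  {n: True, m: True, q: False}
  {m: True, n: False, q: False}
  {q: True, n: True, m: False}


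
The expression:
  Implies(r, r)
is always true.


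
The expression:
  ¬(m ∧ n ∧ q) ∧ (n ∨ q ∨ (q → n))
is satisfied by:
  {m: False, q: False, n: False}
  {n: True, m: False, q: False}
  {q: True, m: False, n: False}
  {n: True, q: True, m: False}
  {m: True, n: False, q: False}
  {n: True, m: True, q: False}
  {q: True, m: True, n: False}


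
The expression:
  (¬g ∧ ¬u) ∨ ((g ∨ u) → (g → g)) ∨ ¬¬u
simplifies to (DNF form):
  True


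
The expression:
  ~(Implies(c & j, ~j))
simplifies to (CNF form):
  c & j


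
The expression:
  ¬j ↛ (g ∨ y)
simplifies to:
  ¬g ∧ ¬j ∧ ¬y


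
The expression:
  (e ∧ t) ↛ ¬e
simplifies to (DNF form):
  e ∧ t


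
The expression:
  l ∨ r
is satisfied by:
  {r: True, l: True}
  {r: True, l: False}
  {l: True, r: False}


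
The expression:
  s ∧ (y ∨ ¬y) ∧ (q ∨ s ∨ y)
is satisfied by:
  {s: True}


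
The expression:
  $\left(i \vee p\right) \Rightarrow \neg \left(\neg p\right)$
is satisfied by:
  {p: True, i: False}
  {i: False, p: False}
  {i: True, p: True}


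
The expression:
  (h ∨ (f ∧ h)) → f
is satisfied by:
  {f: True, h: False}
  {h: False, f: False}
  {h: True, f: True}


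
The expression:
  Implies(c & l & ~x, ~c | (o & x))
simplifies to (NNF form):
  x | ~c | ~l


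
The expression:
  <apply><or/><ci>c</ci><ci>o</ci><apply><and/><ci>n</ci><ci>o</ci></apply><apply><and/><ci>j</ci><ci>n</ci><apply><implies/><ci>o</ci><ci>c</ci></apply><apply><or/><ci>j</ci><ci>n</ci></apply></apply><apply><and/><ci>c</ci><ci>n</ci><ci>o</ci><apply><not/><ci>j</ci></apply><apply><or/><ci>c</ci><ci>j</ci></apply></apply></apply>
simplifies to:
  <apply><or/><ci>c</ci><ci>o</ci><apply><and/><ci>j</ci><ci>n</ci></apply></apply>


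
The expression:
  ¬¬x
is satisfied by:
  {x: True}


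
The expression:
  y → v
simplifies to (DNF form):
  v ∨ ¬y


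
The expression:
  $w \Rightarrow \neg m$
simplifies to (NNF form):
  $\neg m \vee \neg w$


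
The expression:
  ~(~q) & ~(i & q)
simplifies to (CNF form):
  q & ~i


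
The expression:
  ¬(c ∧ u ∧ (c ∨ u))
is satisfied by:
  {u: False, c: False}
  {c: True, u: False}
  {u: True, c: False}


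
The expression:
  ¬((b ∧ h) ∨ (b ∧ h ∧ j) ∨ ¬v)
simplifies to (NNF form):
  v ∧ (¬b ∨ ¬h)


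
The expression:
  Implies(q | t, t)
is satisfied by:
  {t: True, q: False}
  {q: False, t: False}
  {q: True, t: True}


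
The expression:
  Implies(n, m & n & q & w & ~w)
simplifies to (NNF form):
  ~n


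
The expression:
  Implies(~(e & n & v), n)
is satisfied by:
  {n: True}


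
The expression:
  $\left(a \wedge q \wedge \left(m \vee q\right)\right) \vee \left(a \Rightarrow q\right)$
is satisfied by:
  {q: True, a: False}
  {a: False, q: False}
  {a: True, q: True}


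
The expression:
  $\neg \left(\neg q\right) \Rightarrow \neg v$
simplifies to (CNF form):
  $\neg q \vee \neg v$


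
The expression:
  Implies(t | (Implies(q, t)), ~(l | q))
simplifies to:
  (q & ~t) | (~l & ~q)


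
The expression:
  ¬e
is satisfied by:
  {e: False}


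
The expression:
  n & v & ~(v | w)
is never true.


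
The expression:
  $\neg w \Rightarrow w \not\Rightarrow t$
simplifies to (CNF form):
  $w$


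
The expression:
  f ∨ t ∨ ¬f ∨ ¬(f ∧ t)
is always true.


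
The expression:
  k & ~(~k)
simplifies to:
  k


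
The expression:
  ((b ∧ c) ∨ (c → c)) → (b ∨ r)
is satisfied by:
  {r: True, b: True}
  {r: True, b: False}
  {b: True, r: False}


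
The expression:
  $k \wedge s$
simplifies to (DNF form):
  $k \wedge s$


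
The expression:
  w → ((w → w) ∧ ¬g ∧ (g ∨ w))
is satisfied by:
  {w: False, g: False}
  {g: True, w: False}
  {w: True, g: False}


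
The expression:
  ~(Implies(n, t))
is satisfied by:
  {n: True, t: False}


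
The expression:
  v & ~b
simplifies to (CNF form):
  v & ~b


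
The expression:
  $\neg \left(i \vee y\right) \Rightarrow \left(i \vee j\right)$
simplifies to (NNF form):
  $i \vee j \vee y$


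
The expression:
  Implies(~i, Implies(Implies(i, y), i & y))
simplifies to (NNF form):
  i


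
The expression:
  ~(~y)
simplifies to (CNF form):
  y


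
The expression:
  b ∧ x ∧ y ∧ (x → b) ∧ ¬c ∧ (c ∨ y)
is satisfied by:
  {b: True, x: True, y: True, c: False}


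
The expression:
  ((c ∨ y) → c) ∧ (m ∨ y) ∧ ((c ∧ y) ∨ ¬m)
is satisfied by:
  {c: True, y: True}


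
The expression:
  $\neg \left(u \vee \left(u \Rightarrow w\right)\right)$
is never true.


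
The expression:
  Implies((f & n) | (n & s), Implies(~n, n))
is always true.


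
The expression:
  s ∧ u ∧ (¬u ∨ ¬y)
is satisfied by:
  {u: True, s: True, y: False}


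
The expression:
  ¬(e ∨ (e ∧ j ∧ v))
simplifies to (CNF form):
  ¬e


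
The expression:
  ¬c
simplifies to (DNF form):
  ¬c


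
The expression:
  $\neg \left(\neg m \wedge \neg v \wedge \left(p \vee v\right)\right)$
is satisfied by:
  {m: True, v: True, p: False}
  {m: True, p: False, v: False}
  {v: True, p: False, m: False}
  {v: False, p: False, m: False}
  {m: True, v: True, p: True}
  {m: True, p: True, v: False}
  {v: True, p: True, m: False}


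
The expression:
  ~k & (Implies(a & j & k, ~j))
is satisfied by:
  {k: False}


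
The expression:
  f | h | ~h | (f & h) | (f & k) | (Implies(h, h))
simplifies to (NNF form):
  True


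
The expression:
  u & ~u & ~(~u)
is never true.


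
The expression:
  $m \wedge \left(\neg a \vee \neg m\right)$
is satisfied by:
  {m: True, a: False}


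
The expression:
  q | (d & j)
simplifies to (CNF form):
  (d | q) & (j | q)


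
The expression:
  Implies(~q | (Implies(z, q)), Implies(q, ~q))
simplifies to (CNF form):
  ~q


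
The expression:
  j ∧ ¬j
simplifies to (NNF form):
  False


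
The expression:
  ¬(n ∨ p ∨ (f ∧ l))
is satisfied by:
  {n: False, l: False, p: False, f: False}
  {f: True, n: False, l: False, p: False}
  {l: True, f: False, n: False, p: False}


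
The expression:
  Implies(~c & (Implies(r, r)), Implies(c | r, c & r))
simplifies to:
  c | ~r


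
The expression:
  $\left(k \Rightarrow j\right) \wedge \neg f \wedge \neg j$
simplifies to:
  $\neg f \wedge \neg j \wedge \neg k$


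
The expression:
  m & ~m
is never true.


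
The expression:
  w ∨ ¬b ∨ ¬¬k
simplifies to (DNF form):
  k ∨ w ∨ ¬b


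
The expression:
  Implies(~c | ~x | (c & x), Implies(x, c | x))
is always true.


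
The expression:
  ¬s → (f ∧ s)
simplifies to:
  s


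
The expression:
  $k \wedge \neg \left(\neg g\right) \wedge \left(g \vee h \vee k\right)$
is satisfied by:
  {g: True, k: True}


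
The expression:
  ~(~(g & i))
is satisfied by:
  {i: True, g: True}


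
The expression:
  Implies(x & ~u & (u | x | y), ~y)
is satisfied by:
  {u: True, y: False, x: False}
  {u: False, y: False, x: False}
  {x: True, u: True, y: False}
  {x: True, u: False, y: False}
  {y: True, u: True, x: False}
  {y: True, u: False, x: False}
  {y: True, x: True, u: True}


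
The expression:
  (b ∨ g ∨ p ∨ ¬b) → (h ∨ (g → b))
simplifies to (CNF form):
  b ∨ h ∨ ¬g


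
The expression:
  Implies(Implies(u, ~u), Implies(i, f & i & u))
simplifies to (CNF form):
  u | ~i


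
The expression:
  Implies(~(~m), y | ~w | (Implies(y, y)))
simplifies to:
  True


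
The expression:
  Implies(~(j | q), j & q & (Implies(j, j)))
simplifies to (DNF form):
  j | q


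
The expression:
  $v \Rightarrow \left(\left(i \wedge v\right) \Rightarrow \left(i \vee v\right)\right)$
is always true.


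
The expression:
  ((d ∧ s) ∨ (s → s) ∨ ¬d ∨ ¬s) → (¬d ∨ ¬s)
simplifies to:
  ¬d ∨ ¬s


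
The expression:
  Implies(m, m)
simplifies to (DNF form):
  True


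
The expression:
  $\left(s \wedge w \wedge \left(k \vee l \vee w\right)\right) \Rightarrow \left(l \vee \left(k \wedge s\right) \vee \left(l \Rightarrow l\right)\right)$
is always true.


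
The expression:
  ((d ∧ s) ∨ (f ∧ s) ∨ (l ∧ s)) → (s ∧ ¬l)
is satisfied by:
  {l: False, s: False}
  {s: True, l: False}
  {l: True, s: False}


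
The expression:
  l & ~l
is never true.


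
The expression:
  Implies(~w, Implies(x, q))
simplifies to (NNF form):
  q | w | ~x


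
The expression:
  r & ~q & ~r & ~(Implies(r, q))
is never true.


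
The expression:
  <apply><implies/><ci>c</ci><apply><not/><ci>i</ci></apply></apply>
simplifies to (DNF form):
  <apply><or/><apply><not/><ci>c</ci></apply><apply><not/><ci>i</ci></apply></apply>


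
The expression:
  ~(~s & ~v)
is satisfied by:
  {v: True, s: True}
  {v: True, s: False}
  {s: True, v: False}


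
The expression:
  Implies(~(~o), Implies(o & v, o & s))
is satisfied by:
  {s: True, v: False, o: False}
  {v: False, o: False, s: False}
  {s: True, o: True, v: False}
  {o: True, v: False, s: False}
  {s: True, v: True, o: False}
  {v: True, s: False, o: False}
  {s: True, o: True, v: True}


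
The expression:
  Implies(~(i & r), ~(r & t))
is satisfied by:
  {i: True, t: False, r: False}
  {t: False, r: False, i: False}
  {i: True, r: True, t: False}
  {r: True, t: False, i: False}
  {i: True, t: True, r: False}
  {t: True, i: False, r: False}
  {i: True, r: True, t: True}


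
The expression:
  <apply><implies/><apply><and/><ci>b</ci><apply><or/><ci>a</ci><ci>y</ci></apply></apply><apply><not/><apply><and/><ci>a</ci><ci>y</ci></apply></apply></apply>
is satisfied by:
  {y: False, a: False, b: False}
  {b: True, y: False, a: False}
  {a: True, y: False, b: False}
  {b: True, a: True, y: False}
  {y: True, b: False, a: False}
  {b: True, y: True, a: False}
  {a: True, y: True, b: False}


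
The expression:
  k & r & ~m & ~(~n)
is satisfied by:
  {r: True, n: True, k: True, m: False}


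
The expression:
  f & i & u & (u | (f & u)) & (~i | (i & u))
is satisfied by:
  {i: True, u: True, f: True}


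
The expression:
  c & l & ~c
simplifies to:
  False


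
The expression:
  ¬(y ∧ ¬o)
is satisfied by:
  {o: True, y: False}
  {y: False, o: False}
  {y: True, o: True}


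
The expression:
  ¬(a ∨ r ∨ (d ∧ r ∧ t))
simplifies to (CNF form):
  ¬a ∧ ¬r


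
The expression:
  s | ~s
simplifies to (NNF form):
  True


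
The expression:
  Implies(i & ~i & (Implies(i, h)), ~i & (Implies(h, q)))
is always true.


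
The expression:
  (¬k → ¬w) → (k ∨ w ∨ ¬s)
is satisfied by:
  {k: True, w: True, s: False}
  {k: True, s: False, w: False}
  {w: True, s: False, k: False}
  {w: False, s: False, k: False}
  {k: True, w: True, s: True}
  {k: True, s: True, w: False}
  {w: True, s: True, k: False}


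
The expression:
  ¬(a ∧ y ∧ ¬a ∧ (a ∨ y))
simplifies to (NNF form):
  True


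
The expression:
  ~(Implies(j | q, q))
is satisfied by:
  {j: True, q: False}


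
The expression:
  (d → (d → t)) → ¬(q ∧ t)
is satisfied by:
  {t: False, q: False}
  {q: True, t: False}
  {t: True, q: False}


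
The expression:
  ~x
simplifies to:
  ~x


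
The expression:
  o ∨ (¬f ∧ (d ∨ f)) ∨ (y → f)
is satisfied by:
  {d: True, o: True, f: True, y: False}
  {d: True, o: True, f: False, y: False}
  {d: True, f: True, y: False, o: False}
  {d: True, f: False, y: False, o: False}
  {o: True, f: True, y: False, d: False}
  {o: True, f: False, y: False, d: False}
  {f: True, o: False, y: False, d: False}
  {f: False, o: False, y: False, d: False}
  {d: True, o: True, y: True, f: True}
  {d: True, o: True, y: True, f: False}
  {d: True, y: True, f: True, o: False}
  {d: True, y: True, f: False, o: False}
  {y: True, o: True, f: True, d: False}
  {y: True, o: True, f: False, d: False}
  {y: True, f: True, o: False, d: False}


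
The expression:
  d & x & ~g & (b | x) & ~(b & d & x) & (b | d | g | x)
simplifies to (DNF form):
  d & x & ~b & ~g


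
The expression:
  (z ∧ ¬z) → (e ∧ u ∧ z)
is always true.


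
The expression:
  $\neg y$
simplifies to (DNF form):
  $\neg y$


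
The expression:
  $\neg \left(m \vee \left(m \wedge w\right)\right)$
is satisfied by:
  {m: False}


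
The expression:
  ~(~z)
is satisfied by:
  {z: True}


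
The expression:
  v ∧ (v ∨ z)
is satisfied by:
  {v: True}


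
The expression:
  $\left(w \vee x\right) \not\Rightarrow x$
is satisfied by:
  {w: True, x: False}


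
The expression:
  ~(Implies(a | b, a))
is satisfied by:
  {b: True, a: False}


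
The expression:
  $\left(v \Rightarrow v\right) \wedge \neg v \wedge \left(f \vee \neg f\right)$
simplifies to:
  $\neg v$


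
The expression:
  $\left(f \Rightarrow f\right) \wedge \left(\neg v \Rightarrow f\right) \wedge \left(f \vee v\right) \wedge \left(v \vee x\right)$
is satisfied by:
  {v: True, f: True, x: True}
  {v: True, f: True, x: False}
  {v: True, x: True, f: False}
  {v: True, x: False, f: False}
  {f: True, x: True, v: False}


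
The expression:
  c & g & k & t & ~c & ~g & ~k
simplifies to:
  False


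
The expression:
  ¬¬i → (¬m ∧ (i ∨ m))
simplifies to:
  ¬i ∨ ¬m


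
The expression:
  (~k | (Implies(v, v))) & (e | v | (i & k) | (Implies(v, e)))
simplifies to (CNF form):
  True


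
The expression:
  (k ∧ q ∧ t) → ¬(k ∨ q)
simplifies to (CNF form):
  ¬k ∨ ¬q ∨ ¬t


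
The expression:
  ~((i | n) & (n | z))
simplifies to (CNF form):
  ~n & (~i | ~z)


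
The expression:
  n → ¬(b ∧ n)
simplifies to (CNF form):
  ¬b ∨ ¬n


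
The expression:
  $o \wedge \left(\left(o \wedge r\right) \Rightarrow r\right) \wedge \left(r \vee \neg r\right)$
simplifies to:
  $o$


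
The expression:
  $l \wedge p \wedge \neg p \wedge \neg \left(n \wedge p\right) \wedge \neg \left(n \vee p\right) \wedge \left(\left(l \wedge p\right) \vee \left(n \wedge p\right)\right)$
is never true.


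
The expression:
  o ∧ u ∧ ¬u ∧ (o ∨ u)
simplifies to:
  False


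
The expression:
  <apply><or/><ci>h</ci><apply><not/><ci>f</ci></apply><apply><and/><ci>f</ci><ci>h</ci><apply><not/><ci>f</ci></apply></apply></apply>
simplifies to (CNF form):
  <apply><or/><ci>h</ci><apply><not/><ci>f</ci></apply></apply>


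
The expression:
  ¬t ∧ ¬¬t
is never true.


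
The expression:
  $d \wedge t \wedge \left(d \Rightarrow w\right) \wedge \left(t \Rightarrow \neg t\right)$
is never true.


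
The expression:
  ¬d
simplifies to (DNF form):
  ¬d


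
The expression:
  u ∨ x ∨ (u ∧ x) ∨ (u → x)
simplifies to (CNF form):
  True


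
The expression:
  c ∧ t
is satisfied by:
  {t: True, c: True}


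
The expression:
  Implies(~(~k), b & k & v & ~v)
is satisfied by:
  {k: False}


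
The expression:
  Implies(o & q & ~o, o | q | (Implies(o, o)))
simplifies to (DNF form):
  True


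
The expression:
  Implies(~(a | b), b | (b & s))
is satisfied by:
  {a: True, b: True}
  {a: True, b: False}
  {b: True, a: False}


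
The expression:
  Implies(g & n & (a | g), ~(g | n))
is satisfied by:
  {g: False, n: False}
  {n: True, g: False}
  {g: True, n: False}


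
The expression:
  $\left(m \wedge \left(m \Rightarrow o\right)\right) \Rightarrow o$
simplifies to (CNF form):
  $\text{True}$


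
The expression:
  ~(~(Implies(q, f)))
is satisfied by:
  {f: True, q: False}
  {q: False, f: False}
  {q: True, f: True}


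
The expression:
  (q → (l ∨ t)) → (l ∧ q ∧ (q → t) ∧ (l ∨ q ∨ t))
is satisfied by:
  {q: True, t: False, l: False}
  {l: True, t: True, q: True}


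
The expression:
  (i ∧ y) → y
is always true.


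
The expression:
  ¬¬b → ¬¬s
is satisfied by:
  {s: True, b: False}
  {b: False, s: False}
  {b: True, s: True}


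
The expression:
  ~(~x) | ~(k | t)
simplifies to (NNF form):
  x | (~k & ~t)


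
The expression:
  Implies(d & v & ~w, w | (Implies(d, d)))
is always true.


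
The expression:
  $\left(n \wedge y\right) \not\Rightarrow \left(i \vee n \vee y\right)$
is never true.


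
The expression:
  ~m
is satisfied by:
  {m: False}


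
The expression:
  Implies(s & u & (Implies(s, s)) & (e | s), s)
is always true.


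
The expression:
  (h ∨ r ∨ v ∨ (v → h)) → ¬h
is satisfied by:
  {h: False}


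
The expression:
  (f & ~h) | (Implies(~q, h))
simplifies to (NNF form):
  f | h | q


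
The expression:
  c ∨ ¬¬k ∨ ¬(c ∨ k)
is always true.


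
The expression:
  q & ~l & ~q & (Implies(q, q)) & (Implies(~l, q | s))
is never true.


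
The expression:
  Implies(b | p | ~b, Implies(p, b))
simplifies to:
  b | ~p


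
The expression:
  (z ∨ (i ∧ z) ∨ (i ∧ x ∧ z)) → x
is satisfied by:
  {x: True, z: False}
  {z: False, x: False}
  {z: True, x: True}


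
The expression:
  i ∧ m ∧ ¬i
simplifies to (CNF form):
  False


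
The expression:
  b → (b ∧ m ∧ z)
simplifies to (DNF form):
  (m ∧ z) ∨ ¬b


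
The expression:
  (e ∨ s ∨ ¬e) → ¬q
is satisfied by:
  {q: False}


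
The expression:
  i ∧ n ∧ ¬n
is never true.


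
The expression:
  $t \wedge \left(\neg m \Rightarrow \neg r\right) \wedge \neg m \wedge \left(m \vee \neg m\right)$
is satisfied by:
  {t: True, r: False, m: False}


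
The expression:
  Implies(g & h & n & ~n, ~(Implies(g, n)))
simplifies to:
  True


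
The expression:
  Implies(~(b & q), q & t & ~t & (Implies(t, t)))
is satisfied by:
  {b: True, q: True}


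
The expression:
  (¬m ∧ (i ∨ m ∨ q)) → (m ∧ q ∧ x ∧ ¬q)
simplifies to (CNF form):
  (m ∨ ¬i) ∧ (m ∨ ¬q)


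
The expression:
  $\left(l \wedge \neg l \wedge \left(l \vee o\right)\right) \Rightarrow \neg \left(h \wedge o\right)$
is always true.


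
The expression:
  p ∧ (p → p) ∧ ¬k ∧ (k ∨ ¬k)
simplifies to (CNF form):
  p ∧ ¬k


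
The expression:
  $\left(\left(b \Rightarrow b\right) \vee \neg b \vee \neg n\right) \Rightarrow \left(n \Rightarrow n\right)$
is always true.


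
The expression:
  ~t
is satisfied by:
  {t: False}


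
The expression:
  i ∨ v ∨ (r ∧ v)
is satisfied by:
  {i: True, v: True}
  {i: True, v: False}
  {v: True, i: False}


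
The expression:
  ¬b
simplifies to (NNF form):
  ¬b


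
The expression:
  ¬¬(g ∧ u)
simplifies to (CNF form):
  g ∧ u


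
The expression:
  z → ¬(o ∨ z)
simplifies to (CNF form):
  ¬z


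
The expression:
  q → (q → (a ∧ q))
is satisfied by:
  {a: True, q: False}
  {q: False, a: False}
  {q: True, a: True}


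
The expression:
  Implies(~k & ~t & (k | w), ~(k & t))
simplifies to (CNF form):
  True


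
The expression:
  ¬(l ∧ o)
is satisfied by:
  {l: False, o: False}
  {o: True, l: False}
  {l: True, o: False}


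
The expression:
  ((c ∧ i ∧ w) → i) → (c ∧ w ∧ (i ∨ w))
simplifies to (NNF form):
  c ∧ w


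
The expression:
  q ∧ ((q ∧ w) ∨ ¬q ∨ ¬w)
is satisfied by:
  {q: True}


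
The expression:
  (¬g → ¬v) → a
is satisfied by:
  {a: True, v: True, g: False}
  {a: True, g: False, v: False}
  {a: True, v: True, g: True}
  {a: True, g: True, v: False}
  {v: True, g: False, a: False}


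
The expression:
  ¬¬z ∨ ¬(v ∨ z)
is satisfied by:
  {z: True, v: False}
  {v: False, z: False}
  {v: True, z: True}


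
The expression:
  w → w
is always true.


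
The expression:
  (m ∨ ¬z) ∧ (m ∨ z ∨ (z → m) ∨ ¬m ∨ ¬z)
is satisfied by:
  {m: True, z: False}
  {z: False, m: False}
  {z: True, m: True}


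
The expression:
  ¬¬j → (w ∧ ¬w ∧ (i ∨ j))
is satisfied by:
  {j: False}


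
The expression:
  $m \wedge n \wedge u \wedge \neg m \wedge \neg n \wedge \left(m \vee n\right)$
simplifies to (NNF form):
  $\text{False}$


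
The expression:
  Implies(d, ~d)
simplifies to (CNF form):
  ~d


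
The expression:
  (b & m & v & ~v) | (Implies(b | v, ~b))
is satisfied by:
  {b: False}


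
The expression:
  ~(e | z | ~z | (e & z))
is never true.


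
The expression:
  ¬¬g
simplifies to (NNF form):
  g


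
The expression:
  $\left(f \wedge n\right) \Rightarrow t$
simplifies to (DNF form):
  $t \vee \neg f \vee \neg n$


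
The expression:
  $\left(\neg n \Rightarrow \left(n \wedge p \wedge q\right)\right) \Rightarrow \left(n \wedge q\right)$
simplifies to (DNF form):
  $q \vee \neg n$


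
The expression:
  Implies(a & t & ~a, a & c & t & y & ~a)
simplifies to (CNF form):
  True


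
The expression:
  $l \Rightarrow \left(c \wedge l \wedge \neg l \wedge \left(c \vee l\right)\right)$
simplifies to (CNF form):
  $\neg l$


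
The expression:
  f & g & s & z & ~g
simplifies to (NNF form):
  False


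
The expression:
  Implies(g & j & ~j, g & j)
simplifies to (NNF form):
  True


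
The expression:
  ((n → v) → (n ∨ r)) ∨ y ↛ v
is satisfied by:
  {r: True, n: True, y: True, v: False}
  {r: True, n: True, y: False, v: False}
  {r: True, n: True, v: True, y: True}
  {r: True, n: True, v: True, y: False}
  {r: True, y: True, v: False, n: False}
  {r: True, y: False, v: False, n: False}
  {r: True, v: True, y: True, n: False}
  {r: True, v: True, y: False, n: False}
  {n: True, y: True, v: False, r: False}
  {n: True, y: False, v: False, r: False}
  {n: True, v: True, y: True, r: False}
  {n: True, v: True, y: False, r: False}
  {y: True, n: False, v: False, r: False}


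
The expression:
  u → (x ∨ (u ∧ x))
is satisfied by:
  {x: True, u: False}
  {u: False, x: False}
  {u: True, x: True}


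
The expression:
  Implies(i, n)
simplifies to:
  n | ~i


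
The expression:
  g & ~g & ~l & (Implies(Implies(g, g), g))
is never true.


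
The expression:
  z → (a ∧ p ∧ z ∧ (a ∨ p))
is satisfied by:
  {p: True, a: True, z: False}
  {p: True, a: False, z: False}
  {a: True, p: False, z: False}
  {p: False, a: False, z: False}
  {z: True, p: True, a: True}


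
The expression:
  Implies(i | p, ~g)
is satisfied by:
  {i: False, g: False, p: False}
  {p: True, i: False, g: False}
  {i: True, p: False, g: False}
  {p: True, i: True, g: False}
  {g: True, p: False, i: False}


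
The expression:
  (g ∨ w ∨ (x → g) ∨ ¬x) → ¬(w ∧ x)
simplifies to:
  ¬w ∨ ¬x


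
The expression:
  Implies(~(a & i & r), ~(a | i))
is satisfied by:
  {r: True, a: False, i: False}
  {a: False, i: False, r: False}
  {r: True, i: True, a: True}


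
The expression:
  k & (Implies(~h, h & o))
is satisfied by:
  {h: True, k: True}


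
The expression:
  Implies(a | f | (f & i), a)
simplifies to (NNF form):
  a | ~f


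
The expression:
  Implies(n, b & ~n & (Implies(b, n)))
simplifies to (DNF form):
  ~n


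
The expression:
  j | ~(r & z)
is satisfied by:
  {j: True, z: False, r: False}
  {j: False, z: False, r: False}
  {r: True, j: True, z: False}
  {r: True, j: False, z: False}
  {z: True, j: True, r: False}
  {z: True, j: False, r: False}
  {z: True, r: True, j: True}


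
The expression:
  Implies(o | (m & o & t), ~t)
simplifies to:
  ~o | ~t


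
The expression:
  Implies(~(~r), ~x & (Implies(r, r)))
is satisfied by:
  {x: False, r: False}
  {r: True, x: False}
  {x: True, r: False}


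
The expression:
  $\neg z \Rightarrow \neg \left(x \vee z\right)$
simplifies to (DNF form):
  $z \vee \neg x$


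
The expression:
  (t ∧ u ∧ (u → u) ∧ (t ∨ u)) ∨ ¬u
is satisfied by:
  {t: True, u: False}
  {u: False, t: False}
  {u: True, t: True}


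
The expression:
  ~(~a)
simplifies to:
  a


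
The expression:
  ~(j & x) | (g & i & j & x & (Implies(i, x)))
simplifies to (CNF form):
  (g | ~j | ~x) & (i | ~j | ~x)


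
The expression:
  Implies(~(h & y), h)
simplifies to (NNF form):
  h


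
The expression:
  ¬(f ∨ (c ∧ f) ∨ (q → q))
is never true.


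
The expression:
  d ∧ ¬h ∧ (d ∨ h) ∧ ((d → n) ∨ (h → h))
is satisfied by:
  {d: True, h: False}


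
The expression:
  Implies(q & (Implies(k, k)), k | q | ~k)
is always true.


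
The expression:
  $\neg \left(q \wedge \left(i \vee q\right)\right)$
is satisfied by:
  {q: False}


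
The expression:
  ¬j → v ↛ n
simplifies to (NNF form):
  j ∨ (v ∧ ¬n)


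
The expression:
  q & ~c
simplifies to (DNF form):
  q & ~c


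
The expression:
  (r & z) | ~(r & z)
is always true.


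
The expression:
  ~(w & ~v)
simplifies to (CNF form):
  v | ~w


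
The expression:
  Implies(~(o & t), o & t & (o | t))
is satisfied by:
  {t: True, o: True}


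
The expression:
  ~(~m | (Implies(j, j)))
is never true.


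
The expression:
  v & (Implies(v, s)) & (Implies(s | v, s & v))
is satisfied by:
  {s: True, v: True}


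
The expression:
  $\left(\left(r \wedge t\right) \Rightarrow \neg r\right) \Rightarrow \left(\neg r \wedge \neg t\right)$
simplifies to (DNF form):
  $\left(r \wedge t\right) \vee \left(\neg r \wedge \neg t\right)$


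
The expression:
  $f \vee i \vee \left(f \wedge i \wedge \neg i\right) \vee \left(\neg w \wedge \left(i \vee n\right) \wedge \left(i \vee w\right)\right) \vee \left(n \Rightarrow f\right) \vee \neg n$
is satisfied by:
  {i: True, f: True, n: False}
  {i: True, f: False, n: False}
  {f: True, i: False, n: False}
  {i: False, f: False, n: False}
  {i: True, n: True, f: True}
  {i: True, n: True, f: False}
  {n: True, f: True, i: False}


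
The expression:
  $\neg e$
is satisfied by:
  {e: False}


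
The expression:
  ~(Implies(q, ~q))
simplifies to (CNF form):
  q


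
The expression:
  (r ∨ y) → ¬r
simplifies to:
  ¬r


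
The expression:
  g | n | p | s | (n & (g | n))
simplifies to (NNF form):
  g | n | p | s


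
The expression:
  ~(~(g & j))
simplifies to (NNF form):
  g & j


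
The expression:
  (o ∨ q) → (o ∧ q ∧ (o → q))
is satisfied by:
  {q: False, o: False}
  {o: True, q: True}


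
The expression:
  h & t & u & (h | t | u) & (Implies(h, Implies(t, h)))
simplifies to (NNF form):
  h & t & u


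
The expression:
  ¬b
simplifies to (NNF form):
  ¬b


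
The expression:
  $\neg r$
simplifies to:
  $\neg r$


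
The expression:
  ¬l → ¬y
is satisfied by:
  {l: True, y: False}
  {y: False, l: False}
  {y: True, l: True}


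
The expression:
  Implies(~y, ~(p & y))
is always true.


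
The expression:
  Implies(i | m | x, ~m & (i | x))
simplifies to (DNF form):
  ~m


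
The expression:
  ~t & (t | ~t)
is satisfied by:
  {t: False}


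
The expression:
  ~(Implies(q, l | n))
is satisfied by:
  {q: True, n: False, l: False}


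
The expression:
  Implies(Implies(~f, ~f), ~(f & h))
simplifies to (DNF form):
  ~f | ~h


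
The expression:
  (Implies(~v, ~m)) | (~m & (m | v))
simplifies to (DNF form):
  v | ~m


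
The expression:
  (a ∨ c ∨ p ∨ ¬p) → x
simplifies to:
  x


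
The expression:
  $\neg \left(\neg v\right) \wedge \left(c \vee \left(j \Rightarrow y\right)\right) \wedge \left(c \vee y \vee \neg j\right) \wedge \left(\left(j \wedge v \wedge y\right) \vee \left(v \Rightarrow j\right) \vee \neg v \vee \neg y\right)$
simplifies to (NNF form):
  $v \wedge \left(j \vee \neg y\right) \wedge \left(c \vee y \vee \neg j\right)$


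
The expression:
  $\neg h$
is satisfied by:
  {h: False}


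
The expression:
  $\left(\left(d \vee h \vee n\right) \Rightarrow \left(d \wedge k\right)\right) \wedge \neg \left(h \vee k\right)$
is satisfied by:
  {n: False, d: False, h: False, k: False}


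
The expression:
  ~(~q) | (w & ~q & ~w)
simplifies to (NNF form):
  q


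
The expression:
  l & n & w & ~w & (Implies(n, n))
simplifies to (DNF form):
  False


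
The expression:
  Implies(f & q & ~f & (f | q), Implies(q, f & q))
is always true.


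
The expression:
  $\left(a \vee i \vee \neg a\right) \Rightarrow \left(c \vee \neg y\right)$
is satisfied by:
  {c: True, y: False}
  {y: False, c: False}
  {y: True, c: True}


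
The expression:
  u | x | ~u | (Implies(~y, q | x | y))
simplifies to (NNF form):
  True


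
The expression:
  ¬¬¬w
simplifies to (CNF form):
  ¬w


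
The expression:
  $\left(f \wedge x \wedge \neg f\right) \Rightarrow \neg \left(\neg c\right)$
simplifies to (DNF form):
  $\text{True}$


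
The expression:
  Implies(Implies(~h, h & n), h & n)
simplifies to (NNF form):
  n | ~h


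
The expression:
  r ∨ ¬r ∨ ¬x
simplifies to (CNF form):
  True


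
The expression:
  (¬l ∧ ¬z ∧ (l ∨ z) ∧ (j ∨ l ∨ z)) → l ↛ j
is always true.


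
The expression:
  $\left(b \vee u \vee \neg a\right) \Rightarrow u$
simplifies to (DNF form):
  $u \vee \left(a \wedge \neg b\right)$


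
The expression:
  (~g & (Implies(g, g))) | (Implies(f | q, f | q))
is always true.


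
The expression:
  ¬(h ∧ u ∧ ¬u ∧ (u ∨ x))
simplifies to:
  True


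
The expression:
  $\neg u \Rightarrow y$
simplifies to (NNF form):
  $u \vee y$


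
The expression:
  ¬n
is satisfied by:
  {n: False}


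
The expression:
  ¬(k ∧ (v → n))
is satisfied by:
  {v: True, k: False, n: False}
  {v: False, k: False, n: False}
  {n: True, v: True, k: False}
  {n: True, v: False, k: False}
  {k: True, v: True, n: False}


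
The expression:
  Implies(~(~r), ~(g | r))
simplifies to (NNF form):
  ~r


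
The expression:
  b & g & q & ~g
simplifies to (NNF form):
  False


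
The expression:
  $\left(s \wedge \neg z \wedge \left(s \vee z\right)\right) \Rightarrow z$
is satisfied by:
  {z: True, s: False}
  {s: False, z: False}
  {s: True, z: True}


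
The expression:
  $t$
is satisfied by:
  {t: True}


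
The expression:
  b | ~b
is always true.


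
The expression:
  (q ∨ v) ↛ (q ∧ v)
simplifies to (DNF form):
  (q ∧ ¬v) ∨ (v ∧ ¬q)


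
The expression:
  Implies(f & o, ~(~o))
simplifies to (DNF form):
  True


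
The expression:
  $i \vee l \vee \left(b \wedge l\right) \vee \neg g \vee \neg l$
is always true.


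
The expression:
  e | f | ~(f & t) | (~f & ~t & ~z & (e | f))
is always true.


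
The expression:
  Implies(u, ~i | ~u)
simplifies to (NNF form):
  ~i | ~u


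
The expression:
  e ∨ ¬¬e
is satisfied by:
  {e: True}


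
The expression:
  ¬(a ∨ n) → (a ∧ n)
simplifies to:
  a ∨ n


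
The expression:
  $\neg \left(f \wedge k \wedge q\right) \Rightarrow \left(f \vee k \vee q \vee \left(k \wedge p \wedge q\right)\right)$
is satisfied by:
  {k: True, q: True, f: True}
  {k: True, q: True, f: False}
  {k: True, f: True, q: False}
  {k: True, f: False, q: False}
  {q: True, f: True, k: False}
  {q: True, f: False, k: False}
  {f: True, q: False, k: False}


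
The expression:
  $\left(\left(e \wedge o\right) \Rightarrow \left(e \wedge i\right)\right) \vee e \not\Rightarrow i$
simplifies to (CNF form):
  $\text{True}$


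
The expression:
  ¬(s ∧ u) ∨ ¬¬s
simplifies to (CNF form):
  True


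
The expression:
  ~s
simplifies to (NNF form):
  ~s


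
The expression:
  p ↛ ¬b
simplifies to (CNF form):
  b ∧ p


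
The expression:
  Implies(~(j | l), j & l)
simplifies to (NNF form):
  j | l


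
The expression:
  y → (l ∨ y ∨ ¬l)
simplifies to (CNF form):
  True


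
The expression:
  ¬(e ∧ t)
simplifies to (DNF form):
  ¬e ∨ ¬t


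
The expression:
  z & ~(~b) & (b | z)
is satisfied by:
  {z: True, b: True}


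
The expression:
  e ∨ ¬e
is always true.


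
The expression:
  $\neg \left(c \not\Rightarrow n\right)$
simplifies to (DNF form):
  $n \vee \neg c$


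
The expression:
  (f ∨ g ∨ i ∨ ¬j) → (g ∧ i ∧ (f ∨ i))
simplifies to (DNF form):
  (g ∧ i) ∨ (g ∧ ¬g) ∨ (g ∧ i ∧ j) ∨ (g ∧ i ∧ ¬f) ∨ (g ∧ i ∧ ¬i) ∨ (g ∧ j ∧ ¬g) ∨ (g ∧ ¬f ∧ ¬g) ∨ (g ∧ ¬g ∧ ¬i) ∨ (g ∧ i ∧ j ∧ ¬f) ∨ (g ∧ i ∧ j ∧ ¬i) ∨ (g ∧ i ∧ ¬f ∧ ¬i) ∨ (g ∧ j ∧ ¬f ∧ ¬g) ∨ (g ∧ j ∧ ¬g ∧ ¬i) ∨ (g ∧ ¬f ∧ ¬g ∧ ¬i) ∨ (i ∧ j ∧ ¬f ∧ ¬i) ∨ (j ∧ ¬f ∧ ¬g ∧ ¬i)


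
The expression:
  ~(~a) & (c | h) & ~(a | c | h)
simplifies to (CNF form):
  False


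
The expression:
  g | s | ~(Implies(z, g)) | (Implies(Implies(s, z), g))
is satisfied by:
  {z: True, g: True, s: True}
  {z: True, g: True, s: False}
  {z: True, s: True, g: False}
  {z: True, s: False, g: False}
  {g: True, s: True, z: False}
  {g: True, s: False, z: False}
  {s: True, g: False, z: False}


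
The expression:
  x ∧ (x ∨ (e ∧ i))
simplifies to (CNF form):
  x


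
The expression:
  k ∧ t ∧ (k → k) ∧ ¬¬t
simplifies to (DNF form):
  k ∧ t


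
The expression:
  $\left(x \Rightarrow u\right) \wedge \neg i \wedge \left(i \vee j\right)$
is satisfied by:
  {u: True, j: True, i: False, x: False}
  {j: True, u: False, i: False, x: False}
  {x: True, u: True, j: True, i: False}


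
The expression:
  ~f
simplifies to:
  ~f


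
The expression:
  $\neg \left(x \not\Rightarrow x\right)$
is always true.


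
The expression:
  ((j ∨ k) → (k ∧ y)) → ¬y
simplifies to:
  (j ∧ ¬k) ∨ ¬y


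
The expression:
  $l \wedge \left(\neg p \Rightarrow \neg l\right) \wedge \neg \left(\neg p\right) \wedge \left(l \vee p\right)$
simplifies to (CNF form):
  $l \wedge p$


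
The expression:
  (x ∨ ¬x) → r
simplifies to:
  r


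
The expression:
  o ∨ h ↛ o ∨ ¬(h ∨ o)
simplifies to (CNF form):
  True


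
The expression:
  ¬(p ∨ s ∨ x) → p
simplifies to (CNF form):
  p ∨ s ∨ x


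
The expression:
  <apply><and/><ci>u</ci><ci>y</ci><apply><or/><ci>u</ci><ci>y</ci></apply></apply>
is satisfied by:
  {u: True, y: True}


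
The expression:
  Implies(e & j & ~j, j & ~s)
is always true.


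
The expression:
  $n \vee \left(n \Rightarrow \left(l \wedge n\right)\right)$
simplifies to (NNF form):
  $\text{True}$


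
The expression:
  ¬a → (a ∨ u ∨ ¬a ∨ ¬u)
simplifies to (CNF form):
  True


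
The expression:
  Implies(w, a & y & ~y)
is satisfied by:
  {w: False}


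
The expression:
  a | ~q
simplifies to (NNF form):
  a | ~q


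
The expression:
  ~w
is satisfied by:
  {w: False}


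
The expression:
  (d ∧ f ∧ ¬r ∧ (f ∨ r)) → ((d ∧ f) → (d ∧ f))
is always true.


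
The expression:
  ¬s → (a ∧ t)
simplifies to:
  s ∨ (a ∧ t)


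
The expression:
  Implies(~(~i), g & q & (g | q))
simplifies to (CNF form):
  (g | ~i) & (q | ~i)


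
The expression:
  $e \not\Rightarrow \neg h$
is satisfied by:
  {h: True, e: True}


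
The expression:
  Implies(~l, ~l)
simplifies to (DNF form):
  True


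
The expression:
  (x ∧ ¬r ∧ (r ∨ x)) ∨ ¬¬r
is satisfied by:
  {r: True, x: True}
  {r: True, x: False}
  {x: True, r: False}


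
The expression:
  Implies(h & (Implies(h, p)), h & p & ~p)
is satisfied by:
  {p: False, h: False}
  {h: True, p: False}
  {p: True, h: False}


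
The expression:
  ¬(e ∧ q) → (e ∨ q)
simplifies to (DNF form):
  e ∨ q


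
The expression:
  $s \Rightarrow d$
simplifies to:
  $d \vee \neg s$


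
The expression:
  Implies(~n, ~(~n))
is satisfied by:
  {n: True}


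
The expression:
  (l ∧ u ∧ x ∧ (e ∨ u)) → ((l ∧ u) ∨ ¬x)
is always true.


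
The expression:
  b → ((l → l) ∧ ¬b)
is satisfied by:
  {b: False}


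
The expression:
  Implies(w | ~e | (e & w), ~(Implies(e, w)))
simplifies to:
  e & ~w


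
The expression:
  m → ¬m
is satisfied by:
  {m: False}


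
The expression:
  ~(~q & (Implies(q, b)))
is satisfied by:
  {q: True}


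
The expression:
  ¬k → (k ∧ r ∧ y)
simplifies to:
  k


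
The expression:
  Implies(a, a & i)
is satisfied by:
  {i: True, a: False}
  {a: False, i: False}
  {a: True, i: True}


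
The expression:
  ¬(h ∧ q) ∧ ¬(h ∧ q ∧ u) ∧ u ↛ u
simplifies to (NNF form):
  False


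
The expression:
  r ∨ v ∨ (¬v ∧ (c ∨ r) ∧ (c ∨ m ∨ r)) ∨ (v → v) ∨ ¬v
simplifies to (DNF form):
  True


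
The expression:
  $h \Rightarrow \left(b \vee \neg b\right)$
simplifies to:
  $\text{True}$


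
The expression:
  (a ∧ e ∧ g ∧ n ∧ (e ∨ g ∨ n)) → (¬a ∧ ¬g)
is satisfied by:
  {g: False, e: False, a: False, n: False}
  {n: True, g: False, e: False, a: False}
  {a: True, g: False, e: False, n: False}
  {n: True, a: True, g: False, e: False}
  {e: True, n: False, g: False, a: False}
  {n: True, e: True, g: False, a: False}
  {a: True, e: True, n: False, g: False}
  {n: True, a: True, e: True, g: False}
  {g: True, a: False, e: False, n: False}
  {n: True, g: True, a: False, e: False}
  {a: True, g: True, n: False, e: False}
  {n: True, a: True, g: True, e: False}
  {e: True, g: True, a: False, n: False}
  {n: True, e: True, g: True, a: False}
  {a: True, e: True, g: True, n: False}


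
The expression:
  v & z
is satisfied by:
  {z: True, v: True}


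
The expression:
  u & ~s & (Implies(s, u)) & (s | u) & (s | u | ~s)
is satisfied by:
  {u: True, s: False}


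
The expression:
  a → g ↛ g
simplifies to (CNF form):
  ¬a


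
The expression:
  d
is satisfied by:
  {d: True}


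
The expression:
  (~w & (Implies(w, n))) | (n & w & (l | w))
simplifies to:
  n | ~w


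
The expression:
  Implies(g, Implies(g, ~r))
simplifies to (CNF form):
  ~g | ~r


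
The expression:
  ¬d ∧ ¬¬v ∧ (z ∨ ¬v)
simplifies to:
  v ∧ z ∧ ¬d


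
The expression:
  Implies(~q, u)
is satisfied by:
  {q: True, u: True}
  {q: True, u: False}
  {u: True, q: False}


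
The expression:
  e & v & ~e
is never true.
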